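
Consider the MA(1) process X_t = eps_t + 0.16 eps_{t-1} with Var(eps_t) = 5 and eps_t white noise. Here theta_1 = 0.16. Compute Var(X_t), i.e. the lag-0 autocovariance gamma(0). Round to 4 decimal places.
\gamma(0) = 5.1280

For an MA(q) process X_t = eps_t + sum_i theta_i eps_{t-i} with
Var(eps_t) = sigma^2, the variance is
  gamma(0) = sigma^2 * (1 + sum_i theta_i^2).
  sum_i theta_i^2 = (0.16)^2 = 0.0256.
  gamma(0) = 5 * (1 + 0.0256) = 5 * 1.0256 = 5.128, which rounds to 5.1280.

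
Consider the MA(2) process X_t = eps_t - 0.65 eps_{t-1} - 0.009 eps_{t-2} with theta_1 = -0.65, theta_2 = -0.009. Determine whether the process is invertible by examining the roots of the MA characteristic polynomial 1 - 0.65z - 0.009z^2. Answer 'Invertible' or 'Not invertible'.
\text{Invertible}

The MA(q) characteristic polynomial is P(z) = 1 - 0.65z - 0.009z^2.
Invertibility requires all roots to lie outside the unit circle, i.e. |z| > 1 for every root.
Set 1 + (-0.65) z + (-0.009) z^2 = 0, i.e. a z^2 + b z + c = 0 with a = -0.009, b = -0.65, c = 1.
Discriminant D = b^2 - 4ac = (-0.65)^2 - 4*(-0.009)*1 = 0.4225 - (-0.036) = 0.4585.
D >= 0, so the roots are real: z = (-b +/- sqrt(D)) / (2a) = (0.65 +/- 0.677126) / (-0.018).
  z_1 = (0.65 + 0.677126) / (-0.018) = -73.7292,   |z_1| = 73.7292.
  z_2 = (0.65 - 0.677126) / (-0.018) = 1.507,   |z_2| = 1.507.
Moduli of all roots: 73.7292, 1.5070.
All moduli strictly greater than 1? Yes.
Verdict: Invertible.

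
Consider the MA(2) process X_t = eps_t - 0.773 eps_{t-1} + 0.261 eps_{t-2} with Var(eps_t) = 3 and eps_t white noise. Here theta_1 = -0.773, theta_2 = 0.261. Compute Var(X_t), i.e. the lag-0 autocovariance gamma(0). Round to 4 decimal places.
\gamma(0) = 4.9970

For an MA(q) process X_t = eps_t + sum_i theta_i eps_{t-i} with
Var(eps_t) = sigma^2, the variance is
  gamma(0) = sigma^2 * (1 + sum_i theta_i^2).
  sum_i theta_i^2 = (-0.773)^2 + (0.261)^2 = 0.597529 + 0.068121 = 0.66565.
  gamma(0) = 3 * (1 + 0.66565) = 3 * 1.66565 = 4.99695, which rounds to 4.9970.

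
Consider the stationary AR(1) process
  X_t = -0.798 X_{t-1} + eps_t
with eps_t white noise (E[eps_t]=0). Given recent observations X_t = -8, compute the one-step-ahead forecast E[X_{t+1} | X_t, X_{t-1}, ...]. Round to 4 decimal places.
E[X_{t+1} \mid \mathcal F_t] = 6.3840

For an AR(p) model X_t = c + sum_i phi_i X_{t-i} + eps_t, the
one-step-ahead conditional mean is
  E[X_{t+1} | X_t, ...] = c + sum_i phi_i X_{t+1-i}.
Substitute known values:
  E[X_{t+1} | ...] = (-0.798) * (-8)
                   = 6.3840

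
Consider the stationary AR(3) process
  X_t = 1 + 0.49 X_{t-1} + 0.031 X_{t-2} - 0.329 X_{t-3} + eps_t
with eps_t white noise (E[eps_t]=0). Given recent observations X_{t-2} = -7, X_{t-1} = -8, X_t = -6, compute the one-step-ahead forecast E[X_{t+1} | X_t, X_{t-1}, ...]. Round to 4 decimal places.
E[X_{t+1} \mid \mathcal F_t] = 0.1150

For an AR(p) model X_t = c + sum_i phi_i X_{t-i} + eps_t, the
one-step-ahead conditional mean is
  E[X_{t+1} | X_t, ...] = c + sum_i phi_i X_{t+1-i}.
Substitute known values:
  E[X_{t+1} | ...] = 1 + (0.49) * (-6) + (0.031) * (-8) + (-0.329) * (-7)
                   = 0.1150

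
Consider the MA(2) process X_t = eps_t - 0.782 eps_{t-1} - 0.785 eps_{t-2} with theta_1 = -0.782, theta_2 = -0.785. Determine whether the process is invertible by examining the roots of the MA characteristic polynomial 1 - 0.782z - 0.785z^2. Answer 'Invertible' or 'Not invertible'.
\text{Not invertible}

The MA(q) characteristic polynomial is P(z) = 1 - 0.782z - 0.785z^2.
Invertibility requires all roots to lie outside the unit circle, i.e. |z| > 1 for every root.
Set 1 + (-0.782) z + (-0.785) z^2 = 0, i.e. a z^2 + b z + c = 0 with a = -0.785, b = -0.782, c = 1.
Discriminant D = b^2 - 4ac = (-0.782)^2 - 4*(-0.785)*1 = 0.611524 - (-3.14) = 3.751524.
D >= 0, so the roots are real: z = (-b +/- sqrt(D)) / (2a) = (0.782 +/- 1.936885) / (-1.57).
  z_1 = (0.782 + 1.936885) / (-1.57) = -1.7318,   |z_1| = 1.7318.
  z_2 = (0.782 - 1.936885) / (-1.57) = 0.7356,   |z_2| = 0.7356.
Moduli of all roots: 1.7318, 0.7356.
All moduli strictly greater than 1? No.
Verdict: Not invertible.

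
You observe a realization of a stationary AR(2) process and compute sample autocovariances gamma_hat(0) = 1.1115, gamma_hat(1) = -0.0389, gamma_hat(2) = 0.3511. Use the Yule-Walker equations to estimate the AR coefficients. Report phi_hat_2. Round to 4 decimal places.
\hat\phi_{2} = 0.3150

The Yule-Walker equations for an AR(p) process read, in matrix form,
  Gamma_p phi = r_p,   with   (Gamma_p)_{ij} = gamma(|i - j|),
                       (r_p)_i = gamma(i),   i,j = 1..p.
Substitute the sample gammas (Toeplitz matrix and right-hand side of size 2):
  Gamma_p = [[1.1115, -0.0389], [-0.0389, 1.1115]]
  r_p     = [-0.0389, 0.3511]
Written out:
  1.1115 phi_1 - 0.0389 phi_2 = -0.0389
  -0.0389 phi_1 + 1.1115 phi_2 = 0.3511
Solve by Cramer's rule:
  det = gamma(0)^2 - gamma(1)^2 = (1.1115)^2 - (-0.0389)^2 = 1.23543225 - 0.00151321 = 1.23391904
  phi_hat_1 = [gamma(1) gamma(0) - gamma(1) gamma(2)] / det = [(-0.0389)(1.1115) - (-0.0389)(0.3511)] / 1.23391904 = -0.02957956 / 1.23391904 = -0.024
  phi_hat_2 = [gamma(0) gamma(2) - gamma(1)^2] / det = [(1.1115)(0.3511) - (-0.0389)^2] / 1.23391904 = 0.38873444 / 1.23391904 = 0.315
So phi_hat = [-0.0240, 0.3150].
Therefore phi_hat_2 = 0.3150.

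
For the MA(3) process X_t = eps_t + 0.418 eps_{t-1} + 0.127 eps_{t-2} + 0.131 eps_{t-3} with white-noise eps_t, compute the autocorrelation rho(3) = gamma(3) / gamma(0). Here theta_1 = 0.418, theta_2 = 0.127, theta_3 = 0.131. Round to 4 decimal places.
\rho(3) = 0.1084

For an MA(q) process with theta_0 = 1, the autocovariance is
  gamma(k) = sigma^2 * sum_{i=0..q-k} theta_i * theta_{i+k},
and rho(k) = gamma(k) / gamma(0). Sigma^2 cancels.
  numerator   = (1)*(0.131) = 0.131.
  denominator = (1)^2 + (0.418)^2 + (0.127)^2 + (0.131)^2 = 1.208014.
  rho(3) = 0.131 / 1.208014 = 0.1084.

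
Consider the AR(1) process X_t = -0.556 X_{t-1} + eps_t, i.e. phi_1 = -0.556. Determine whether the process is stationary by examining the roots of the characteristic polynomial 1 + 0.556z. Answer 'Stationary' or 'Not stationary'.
\text{Stationary}

The AR(p) characteristic polynomial is P(z) = 1 + 0.556z.
Stationarity requires all roots to lie outside the unit circle, i.e. |z| > 1 for every root.
This is linear in z: 1 + (0.556) z = 0  =>  z = -1/(0.556) = -1.798561,  |z| = 1.798561.
Moduli of all roots: 1.7986.
All moduli strictly greater than 1? Yes.
Verdict: Stationary.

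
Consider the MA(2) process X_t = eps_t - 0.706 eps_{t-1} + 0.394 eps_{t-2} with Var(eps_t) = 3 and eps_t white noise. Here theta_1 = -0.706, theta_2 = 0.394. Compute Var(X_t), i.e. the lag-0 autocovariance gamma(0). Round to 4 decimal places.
\gamma(0) = 4.9610

For an MA(q) process X_t = eps_t + sum_i theta_i eps_{t-i} with
Var(eps_t) = sigma^2, the variance is
  gamma(0) = sigma^2 * (1 + sum_i theta_i^2).
  sum_i theta_i^2 = (-0.706)^2 + (0.394)^2 = 0.498436 + 0.155236 = 0.653672.
  gamma(0) = 3 * (1 + 0.653672) = 3 * 1.653672 = 4.961016, which rounds to 4.9610.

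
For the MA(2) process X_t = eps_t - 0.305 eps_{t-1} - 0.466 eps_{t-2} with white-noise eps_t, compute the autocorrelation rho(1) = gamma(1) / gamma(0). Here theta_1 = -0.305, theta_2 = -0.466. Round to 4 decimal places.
\rho(1) = -0.1243

For an MA(q) process with theta_0 = 1, the autocovariance is
  gamma(k) = sigma^2 * sum_{i=0..q-k} theta_i * theta_{i+k},
and rho(k) = gamma(k) / gamma(0). Sigma^2 cancels.
  numerator   = (1)*(-0.305) + (-0.305)*(-0.466) = -0.16287.
  denominator = (1)^2 + (-0.305)^2 + (-0.466)^2 = 1.310181.
  rho(1) = -0.16287 / 1.310181 = -0.1243.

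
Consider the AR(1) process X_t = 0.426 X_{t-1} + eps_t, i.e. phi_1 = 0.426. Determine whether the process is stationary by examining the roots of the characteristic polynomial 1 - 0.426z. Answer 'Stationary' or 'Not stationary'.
\text{Stationary}

The AR(p) characteristic polynomial is P(z) = 1 - 0.426z.
Stationarity requires all roots to lie outside the unit circle, i.e. |z| > 1 for every root.
This is linear in z: 1 + (-0.426) z = 0  =>  z = -1/(-0.426) = 2.347418,  |z| = 2.347418.
Moduli of all roots: 2.3474.
All moduli strictly greater than 1? Yes.
Verdict: Stationary.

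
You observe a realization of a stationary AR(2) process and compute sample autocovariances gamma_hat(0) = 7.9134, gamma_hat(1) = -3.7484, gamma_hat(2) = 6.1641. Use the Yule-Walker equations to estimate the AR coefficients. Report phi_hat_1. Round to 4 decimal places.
\hat\phi_{1} = -0.1350

The Yule-Walker equations for an AR(p) process read, in matrix form,
  Gamma_p phi = r_p,   with   (Gamma_p)_{ij} = gamma(|i - j|),
                       (r_p)_i = gamma(i),   i,j = 1..p.
Substitute the sample gammas (Toeplitz matrix and right-hand side of size 2):
  Gamma_p = [[7.9134, -3.7484], [-3.7484, 7.9134]]
  r_p     = [-3.7484, 6.1641]
Written out:
  7.9134 phi_1 - 3.7484 phi_2 = -3.7484
  -3.7484 phi_1 + 7.9134 phi_2 = 6.1641
Solve by Cramer's rule:
  det = gamma(0)^2 - gamma(1)^2 = (7.9134)^2 - (-3.7484)^2 = 62.62189956 - 14.05050256 = 48.571397
  phi_hat_1 = [gamma(1) gamma(0) - gamma(1) gamma(2)] / det = [(-3.7484)(7.9134) - (-3.7484)(6.1641)] / 48.571397 = -6.55707612 / 48.571397 = -0.135
  phi_hat_2 = [gamma(0) gamma(2) - gamma(1)^2] / det = [(7.9134)(6.1641) - (-3.7484)^2] / 48.571397 = 34.72848638 / 48.571397 = 0.715
So phi_hat = [-0.1350, 0.7150].
Therefore phi_hat_1 = -0.1350.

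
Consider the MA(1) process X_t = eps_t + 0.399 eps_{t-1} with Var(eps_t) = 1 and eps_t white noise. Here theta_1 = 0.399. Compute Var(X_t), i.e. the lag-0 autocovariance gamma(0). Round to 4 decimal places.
\gamma(0) = 1.1592

For an MA(q) process X_t = eps_t + sum_i theta_i eps_{t-i} with
Var(eps_t) = sigma^2, the variance is
  gamma(0) = sigma^2 * (1 + sum_i theta_i^2).
  sum_i theta_i^2 = (0.399)^2 = 0.159201.
  gamma(0) = 1 * (1 + 0.159201) = 1 * 1.159201 = 1.159201, which rounds to 1.1592.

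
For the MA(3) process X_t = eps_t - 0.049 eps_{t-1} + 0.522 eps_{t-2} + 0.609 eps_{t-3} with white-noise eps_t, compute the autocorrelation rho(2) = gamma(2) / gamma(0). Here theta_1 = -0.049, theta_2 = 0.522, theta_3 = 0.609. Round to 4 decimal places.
\rho(2) = 0.2990

For an MA(q) process with theta_0 = 1, the autocovariance is
  gamma(k) = sigma^2 * sum_{i=0..q-k} theta_i * theta_{i+k},
and rho(k) = gamma(k) / gamma(0). Sigma^2 cancels.
  numerator   = (1)*(0.522) + (-0.049)*(0.609) = 0.492159.
  denominator = (1)^2 + (-0.049)^2 + (0.522)^2 + (0.609)^2 = 1.645766.
  rho(2) = 0.492159 / 1.645766 = 0.2990.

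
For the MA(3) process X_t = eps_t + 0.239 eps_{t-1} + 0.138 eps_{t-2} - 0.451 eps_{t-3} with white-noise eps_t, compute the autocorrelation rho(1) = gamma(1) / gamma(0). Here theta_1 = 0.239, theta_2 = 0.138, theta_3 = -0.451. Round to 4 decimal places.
\rho(1) = 0.1639

For an MA(q) process with theta_0 = 1, the autocovariance is
  gamma(k) = sigma^2 * sum_{i=0..q-k} theta_i * theta_{i+k},
and rho(k) = gamma(k) / gamma(0). Sigma^2 cancels.
  numerator   = (1)*(0.239) + (0.239)*(0.138) + (0.138)*(-0.451) = 0.209744.
  denominator = (1)^2 + (0.239)^2 + (0.138)^2 + (-0.451)^2 = 1.279566.
  rho(1) = 0.209744 / 1.279566 = 0.1639.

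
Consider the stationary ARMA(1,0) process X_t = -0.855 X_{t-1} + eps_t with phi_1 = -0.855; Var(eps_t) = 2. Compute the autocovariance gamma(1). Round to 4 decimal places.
\gamma(1) = -6.3575

Multiply the model equation by X_{t-k} and take expectations. With theta_0 = psi_0 = 1 and psi_j the MA(infinity) weights, this gives
  gamma(k) - sum_i phi_i gamma(k-i) = c_k,
  c_k = sigma^2 * sum_{j=k..q} theta_j psi_{j-k}   (c_k = 0 for k > q),
using gamma(-m) = gamma(m).
Pure AR (q = 0): c_0 = sigma^2 = 2, c_k = 0 for k >= 1.
Equations for k = 0 and k = 1 (AR order 1):
  gamma(0) = phi_1 gamma(1) + c_0
  gamma(1) = phi_1 gamma(0) + c_1
Substituting the second into the first: gamma(0) (1 - phi_1^2) = c_0 + phi_1 c_1, so
  gamma(0) = c_0 / (1 - phi_1^2) = 2 / (1 - (-0.855)^2) = 2 / 0.268975 = 7.435635.
  gamma(1) = phi_1 gamma(0) = (-0.855)(7.435635) = -6.357468.
Therefore gamma(1) = -6.3575 (to 4 decimal places).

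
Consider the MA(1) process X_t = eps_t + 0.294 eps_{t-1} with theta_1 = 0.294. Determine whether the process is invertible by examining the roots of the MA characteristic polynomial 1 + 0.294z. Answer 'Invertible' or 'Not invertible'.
\text{Invertible}

The MA(q) characteristic polynomial is P(z) = 1 + 0.294z.
Invertibility requires all roots to lie outside the unit circle, i.e. |z| > 1 for every root.
This is linear in z: 1 + (0.294) z = 0  =>  z = -1/(0.294) = -3.401361,  |z| = 3.401361.
Moduli of all roots: 3.4014.
All moduli strictly greater than 1? Yes.
Verdict: Invertible.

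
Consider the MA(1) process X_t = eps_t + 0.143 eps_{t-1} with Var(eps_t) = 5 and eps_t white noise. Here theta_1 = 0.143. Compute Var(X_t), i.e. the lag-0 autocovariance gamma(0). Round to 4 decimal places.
\gamma(0) = 5.1022

For an MA(q) process X_t = eps_t + sum_i theta_i eps_{t-i} with
Var(eps_t) = sigma^2, the variance is
  gamma(0) = sigma^2 * (1 + sum_i theta_i^2).
  sum_i theta_i^2 = (0.143)^2 = 0.020449.
  gamma(0) = 5 * (1 + 0.020449) = 5 * 1.020449 = 5.102245, which rounds to 5.1022.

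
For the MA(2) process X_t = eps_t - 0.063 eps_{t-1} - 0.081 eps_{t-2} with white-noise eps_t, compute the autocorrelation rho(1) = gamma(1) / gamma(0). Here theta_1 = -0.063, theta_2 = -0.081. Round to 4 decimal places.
\rho(1) = -0.0573

For an MA(q) process with theta_0 = 1, the autocovariance is
  gamma(k) = sigma^2 * sum_{i=0..q-k} theta_i * theta_{i+k},
and rho(k) = gamma(k) / gamma(0). Sigma^2 cancels.
  numerator   = (1)*(-0.063) + (-0.063)*(-0.081) = -0.057897.
  denominator = (1)^2 + (-0.063)^2 + (-0.081)^2 = 1.01053.
  rho(1) = -0.057897 / 1.01053 = -0.0573.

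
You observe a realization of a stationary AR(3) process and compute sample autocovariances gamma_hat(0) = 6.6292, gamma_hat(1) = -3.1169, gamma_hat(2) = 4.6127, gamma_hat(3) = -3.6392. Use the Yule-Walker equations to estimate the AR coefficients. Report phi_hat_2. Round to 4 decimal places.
\hat\phi_{2} = 0.5590

The Yule-Walker equations for an AR(p) process read, in matrix form,
  Gamma_p phi = r_p,   with   (Gamma_p)_{ij} = gamma(|i - j|),
                       (r_p)_i = gamma(i),   i,j = 1..p.
Substitute the sample gammas (Toeplitz matrix and right-hand side of size 3):
  Gamma_p = [[6.6292, -3.1169, 4.6127], [-3.1169, 6.6292, -3.1169], [4.6127, -3.1169, 6.6292]]
  r_p     = [-3.1169, 4.6127, -3.6392]
Written out (R1..R3):
  (R1) 6.6292 phi_1 - 3.1169 phi_2 + 4.6127 phi_3 = -3.1169
  (R2) -3.1169 phi_1 + 6.6292 phi_2 - 3.1169 phi_3 = 4.6127
  (R3) 4.6127 phi_1 - 3.1169 phi_2 + 6.6292 phi_3 = -3.6392
Gaussian elimination:
  R2 <- R2 - (-3.1169/6.6292) R1 = R2 - (-0.470177) R1:  5.163704 phi_2 - 0.948113 phi_3 = 3.147204
  R3 <- R3 - (4.6127/6.6292) R1 = R3 - (0.695815) R1:  -0.948113 phi_2 + 3.419612 phi_3 = -1.470413
  R3 <- R3 - (-0.948113/5.163704) R2 = R3 - (-0.183611) R2:  3.245528 phi_3 = -0.892552
Back-substitution:
  phi_hat_3 = -0.892552 / 3.245528 = -0.27501
  phi_hat_2 = (3.147204 - (-0.948113)(-0.27501)) / 5.163704 = 0.558991
  phi_hat_1 = (-3.1169 - (-3.1169)(0.558991) - (4.6127)(-0.27501)) / 6.6292 = -0.015997
So phi_hat = [-0.0160, 0.5590, -0.2750].
Therefore phi_hat_2 = 0.5590.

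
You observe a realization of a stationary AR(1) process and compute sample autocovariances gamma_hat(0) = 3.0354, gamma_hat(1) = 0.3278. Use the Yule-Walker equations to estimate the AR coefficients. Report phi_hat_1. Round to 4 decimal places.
\hat\phi_{1} = 0.1080

The Yule-Walker equations for an AR(p) process read, in matrix form,
  Gamma_p phi = r_p,   with   (Gamma_p)_{ij} = gamma(|i - j|),
                       (r_p)_i = gamma(i),   i,j = 1..p.
Substitute the sample gammas (Toeplitz matrix and right-hand side of size 1):
  Gamma_p = [[3.0354]]
  r_p     = [0.3278]
With p = 1 this is the single equation gamma(0) phi_1 = gamma(1):
  phi_hat_1 = gamma(1) / gamma(0) = 0.3278 / 3.0354 = 0.1080.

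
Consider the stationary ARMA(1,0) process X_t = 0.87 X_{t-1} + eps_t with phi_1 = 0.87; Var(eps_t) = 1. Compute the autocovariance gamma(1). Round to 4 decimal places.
\gamma(1) = 3.5788

Multiply the model equation by X_{t-k} and take expectations. With theta_0 = psi_0 = 1 and psi_j the MA(infinity) weights, this gives
  gamma(k) - sum_i phi_i gamma(k-i) = c_k,
  c_k = sigma^2 * sum_{j=k..q} theta_j psi_{j-k}   (c_k = 0 for k > q),
using gamma(-m) = gamma(m).
Pure AR (q = 0): c_0 = sigma^2 = 1, c_k = 0 for k >= 1.
Equations for k = 0 and k = 1 (AR order 1):
  gamma(0) = phi_1 gamma(1) + c_0
  gamma(1) = phi_1 gamma(0) + c_1
Substituting the second into the first: gamma(0) (1 - phi_1^2) = c_0 + phi_1 c_1, so
  gamma(0) = c_0 / (1 - phi_1^2) = 1 / (1 - (0.87)^2) = 1 / 0.2431 = 4.113534.
  gamma(1) = phi_1 gamma(0) = (0.87)(4.113534) = 3.578774.
Therefore gamma(1) = 3.5788 (to 4 decimal places).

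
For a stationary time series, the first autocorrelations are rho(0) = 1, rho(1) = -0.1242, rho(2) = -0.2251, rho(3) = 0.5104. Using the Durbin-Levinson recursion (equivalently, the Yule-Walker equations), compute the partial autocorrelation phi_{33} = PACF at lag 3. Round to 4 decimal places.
\phi_{33} = 0.4810

The PACF at lag k is phi_{kk}, the last component of the solution
to the Yule-Walker system G_k phi = r_k where
  (G_k)_{ij} = rho(|i - j|), (r_k)_i = rho(i), i,j = 1..k.
Equivalently, Durbin-Levinson gives phi_{kk} iteratively:
  phi_{11} = rho(1)
  phi_{kk} = [rho(k) - sum_{j=1..k-1} phi_{k-1,j} rho(k-j)]
            / [1 - sum_{j=1..k-1} phi_{k-1,j} rho(j)],
  phi_{k,j} = phi_{k-1,j} - phi_{kk} phi_{k-1,k-j},  j = 1..k-1.
Step k = 1:
  phi_11 = rho(1) = -0.1242.
Step k = 2:
  phi_22 = [rho(2) - phi_11 rho(1)] / [1 - phi_11 rho(1)] = [-0.2251 - (-0.1242)(-0.1242)] / [1 - (-0.1242)(-0.1242)]
         = -0.24052564 / 0.98457436 = -0.244294.
  Update: phi_21 = phi_11 - phi_22 phi_11 = -0.1242 - (-0.244294)(-0.1242) = -0.154541.
Step k = 3:
  phi_33 = [rho(3) - phi_21 rho(2) - phi_22 rho(1)] / [1 - phi_21 rho(1) - phi_22 rho(2)]
    numerator   = 0.5104 - (-0.154541)(-0.2251) - (-0.244294)(-0.1242) = 0.44527143
    denominator = 1 - (-0.154541)(-0.1242) - (-0.244294)(-0.2251) = 0.92581538
  phi_33 = 0.44527143 / 0.92581538 = 0.481.
Therefore phi_{33} = 0.4810.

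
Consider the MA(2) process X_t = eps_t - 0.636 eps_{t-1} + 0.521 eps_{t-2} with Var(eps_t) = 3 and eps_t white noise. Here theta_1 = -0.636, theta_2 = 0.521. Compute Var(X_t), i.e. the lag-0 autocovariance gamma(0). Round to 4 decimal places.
\gamma(0) = 5.0278

For an MA(q) process X_t = eps_t + sum_i theta_i eps_{t-i} with
Var(eps_t) = sigma^2, the variance is
  gamma(0) = sigma^2 * (1 + sum_i theta_i^2).
  sum_i theta_i^2 = (-0.636)^2 + (0.521)^2 = 0.404496 + 0.271441 = 0.675937.
  gamma(0) = 3 * (1 + 0.675937) = 3 * 1.675937 = 5.027811, which rounds to 5.0278.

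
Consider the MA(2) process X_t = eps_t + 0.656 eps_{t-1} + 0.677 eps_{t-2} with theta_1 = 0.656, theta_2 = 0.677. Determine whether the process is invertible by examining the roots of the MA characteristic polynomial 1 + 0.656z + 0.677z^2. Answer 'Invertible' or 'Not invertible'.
\text{Invertible}

The MA(q) characteristic polynomial is P(z) = 1 + 0.656z + 0.677z^2.
Invertibility requires all roots to lie outside the unit circle, i.e. |z| > 1 for every root.
Set 1 + (0.656) z + (0.677) z^2 = 0, i.e. a z^2 + b z + c = 0 with a = 0.677, b = 0.656, c = 1.
Discriminant D = b^2 - 4ac = (0.656)^2 - 4*(0.677)*1 = 0.430336 - (2.708) = -2.277664.
D < 0, so the roots are the complex-conjugate pair z = (-b +/- i sqrt(-D)) / (2a) = -0.4845 +/- 1.1146i.
For a conjugate pair |z|^2 = z * conj(z) = (product of roots) = c/a = 1/(0.677) = 1.477105, so |z| = sqrt(1.477105) = 1.2154 for both roots.
Moduli of all roots: 1.2154, 1.2154.
All moduli strictly greater than 1? Yes.
Verdict: Invertible.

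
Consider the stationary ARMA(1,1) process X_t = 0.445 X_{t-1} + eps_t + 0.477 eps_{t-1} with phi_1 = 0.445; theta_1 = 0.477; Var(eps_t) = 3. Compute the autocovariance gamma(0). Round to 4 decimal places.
\gamma(0) = 6.1800

Multiply the model equation by X_{t-k} and take expectations. With theta_0 = psi_0 = 1 and psi_j the MA(infinity) weights, this gives
  gamma(k) - sum_i phi_i gamma(k-i) = c_k,
  c_k = sigma^2 * sum_{j=k..q} theta_j psi_{j-k}   (c_k = 0 for k > q),
using gamma(-m) = gamma(m).
psi-weights needed (psi_j = theta_j + sum_i phi_i psi_{j-i}):
  psi_1 = theta_1 + phi_1 = 0.477 + (0.445) = 0.922
Right-hand sides:
  c_0 = sigma^2 (1 + theta_1 psi_1) = 3 * (1 + (0.477)(0.922)) = 3 * 1.439794 = 4.319382
  c_1 = sigma^2 theta_1 = 3 * (0.477) = 1.431
  c_2 = 0
Equations for k = 0 and k = 1 (AR order 1):
  gamma(0) = phi_1 gamma(1) + c_0
  gamma(1) = phi_1 gamma(0) + c_1
Substituting the second into the first: gamma(0) (1 - phi_1^2) = c_0 + phi_1 c_1, so
  gamma(0) = (c_0 + phi_1 c_1) / (1 - phi_1^2) = (4.319382 + (0.445)(1.431)) / (1 - (0.445)^2) = 4.956177 / 0.801975 = 6.179964.
Therefore gamma(0) = 6.1800 (to 4 decimal places).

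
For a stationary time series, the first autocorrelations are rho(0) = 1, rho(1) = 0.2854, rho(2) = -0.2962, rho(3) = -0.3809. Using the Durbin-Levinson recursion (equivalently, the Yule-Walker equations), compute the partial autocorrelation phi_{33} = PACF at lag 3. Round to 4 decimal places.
\phi_{33} = -0.1890

The PACF at lag k is phi_{kk}, the last component of the solution
to the Yule-Walker system G_k phi = r_k where
  (G_k)_{ij} = rho(|i - j|), (r_k)_i = rho(i), i,j = 1..k.
Equivalently, Durbin-Levinson gives phi_{kk} iteratively:
  phi_{11} = rho(1)
  phi_{kk} = [rho(k) - sum_{j=1..k-1} phi_{k-1,j} rho(k-j)]
            / [1 - sum_{j=1..k-1} phi_{k-1,j} rho(j)],
  phi_{k,j} = phi_{k-1,j} - phi_{kk} phi_{k-1,k-j},  j = 1..k-1.
Step k = 1:
  phi_11 = rho(1) = 0.2854.
Step k = 2:
  phi_22 = [rho(2) - phi_11 rho(1)] / [1 - phi_11 rho(1)] = [-0.2962 - (0.2854)(0.2854)] / [1 - (0.2854)(0.2854)]
         = -0.37765316 / 0.91854684 = -0.411142.
  Update: phi_21 = phi_11 - phi_22 phi_11 = 0.2854 - (-0.411142)(0.2854) = 0.40274.
Step k = 3:
  phi_33 = [rho(3) - phi_21 rho(2) - phi_22 rho(1)] / [1 - phi_21 rho(1) - phi_22 rho(2)]
    numerator   = -0.3809 - (0.40274)(-0.2962) - (-0.411142)(0.2854) = -0.14426852
    denominator = 1 - (0.40274)(0.2854) - (-0.411142)(-0.2962) = 0.76327777
  phi_33 = -0.14426852 / 0.76327777 = -0.189.
Therefore phi_{33} = -0.1890.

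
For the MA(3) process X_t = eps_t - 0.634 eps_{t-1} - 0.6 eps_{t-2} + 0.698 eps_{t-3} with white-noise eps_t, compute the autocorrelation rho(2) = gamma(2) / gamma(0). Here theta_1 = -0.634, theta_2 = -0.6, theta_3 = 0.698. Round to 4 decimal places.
\rho(2) = -0.4635

For an MA(q) process with theta_0 = 1, the autocovariance is
  gamma(k) = sigma^2 * sum_{i=0..q-k} theta_i * theta_{i+k},
and rho(k) = gamma(k) / gamma(0). Sigma^2 cancels.
  numerator   = (1)*(-0.6) + (-0.634)*(0.698) = -1.042532.
  denominator = (1)^2 + (-0.634)^2 + (-0.6)^2 + (0.698)^2 = 2.24916.
  rho(2) = -1.042532 / 2.24916 = -0.4635.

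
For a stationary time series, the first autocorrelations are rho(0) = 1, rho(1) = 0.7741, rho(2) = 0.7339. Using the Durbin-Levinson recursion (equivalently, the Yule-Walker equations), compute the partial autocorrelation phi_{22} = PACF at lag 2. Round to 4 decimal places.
\phi_{22} = 0.3360

The PACF at lag k is phi_{kk}, the last component of the solution
to the Yule-Walker system G_k phi = r_k where
  (G_k)_{ij} = rho(|i - j|), (r_k)_i = rho(i), i,j = 1..k.
Equivalently, Durbin-Levinson gives phi_{kk} iteratively:
  phi_{11} = rho(1)
  phi_{kk} = [rho(k) - sum_{j=1..k-1} phi_{k-1,j} rho(k-j)]
            / [1 - sum_{j=1..k-1} phi_{k-1,j} rho(j)],
  phi_{k,j} = phi_{k-1,j} - phi_{kk} phi_{k-1,k-j},  j = 1..k-1.
Step k = 1:
  phi_11 = rho(1) = 0.7741.
Step k = 2:
  phi_22 = [rho(2) - phi_11 rho(1)] / [1 - phi_11 rho(1)] = [0.7339 - (0.7741)(0.7741)] / [1 - (0.7741)(0.7741)]
         = 0.13466919 / 0.40076919 = 0.336.
Therefore phi_{22} = 0.3360.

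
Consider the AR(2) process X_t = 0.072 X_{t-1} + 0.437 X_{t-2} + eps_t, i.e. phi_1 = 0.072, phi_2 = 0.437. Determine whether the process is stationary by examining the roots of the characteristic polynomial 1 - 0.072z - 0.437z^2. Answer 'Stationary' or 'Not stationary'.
\text{Stationary}

The AR(p) characteristic polynomial is P(z) = 1 - 0.072z - 0.437z^2.
Stationarity requires all roots to lie outside the unit circle, i.e. |z| > 1 for every root.
Set 1 + (-0.072) z + (-0.437) z^2 = 0, i.e. a z^2 + b z + c = 0 with a = -0.437, b = -0.072, c = 1.
Discriminant D = b^2 - 4ac = (-0.072)^2 - 4*(-0.437)*1 = 0.005184 - (-1.748) = 1.753184.
D >= 0, so the roots are real: z = (-b +/- sqrt(D)) / (2a) = (0.072 +/- 1.324079) / (-0.874).
  z_1 = (0.072 + 1.324079) / (-0.874) = -1.5973,   |z_1| = 1.5973.
  z_2 = (0.072 - 1.324079) / (-0.874) = 1.4326,   |z_2| = 1.4326.
Moduli of all roots: 1.5973, 1.4326.
All moduli strictly greater than 1? Yes.
Verdict: Stationary.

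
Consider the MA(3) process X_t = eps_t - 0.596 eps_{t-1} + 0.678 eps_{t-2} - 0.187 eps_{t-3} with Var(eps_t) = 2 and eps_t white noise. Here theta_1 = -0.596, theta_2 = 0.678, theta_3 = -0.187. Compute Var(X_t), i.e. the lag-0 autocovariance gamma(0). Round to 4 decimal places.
\gamma(0) = 3.6997

For an MA(q) process X_t = eps_t + sum_i theta_i eps_{t-i} with
Var(eps_t) = sigma^2, the variance is
  gamma(0) = sigma^2 * (1 + sum_i theta_i^2).
  sum_i theta_i^2 = (-0.596)^2 + (0.678)^2 + (-0.187)^2 = 0.355216 + 0.459684 + 0.034969 = 0.849869.
  gamma(0) = 2 * (1 + 0.849869) = 2 * 1.849869 = 3.699738, which rounds to 3.6997.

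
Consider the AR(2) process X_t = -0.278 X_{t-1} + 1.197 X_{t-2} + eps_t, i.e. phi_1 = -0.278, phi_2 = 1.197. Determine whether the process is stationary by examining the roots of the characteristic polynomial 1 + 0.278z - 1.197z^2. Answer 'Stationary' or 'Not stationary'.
\text{Not stationary}

The AR(p) characteristic polynomial is P(z) = 1 + 0.278z - 1.197z^2.
Stationarity requires all roots to lie outside the unit circle, i.e. |z| > 1 for every root.
Set 1 + (0.278) z + (-1.197) z^2 = 0, i.e. a z^2 + b z + c = 0 with a = -1.197, b = 0.278, c = 1.
Discriminant D = b^2 - 4ac = (0.278)^2 - 4*(-1.197)*1 = 0.077284 - (-4.788) = 4.865284.
D >= 0, so the roots are real: z = (-b +/- sqrt(D)) / (2a) = (-0.278 +/- 2.205739) / (-2.394).
  z_1 = (-0.278 + 2.205739) / (-2.394) = -0.8052,   |z_1| = 0.8052.
  z_2 = (-0.278 - 2.205739) / (-2.394) = 1.0375,   |z_2| = 1.0375.
Moduli of all roots: 0.8052, 1.0375.
All moduli strictly greater than 1? No.
Verdict: Not stationary.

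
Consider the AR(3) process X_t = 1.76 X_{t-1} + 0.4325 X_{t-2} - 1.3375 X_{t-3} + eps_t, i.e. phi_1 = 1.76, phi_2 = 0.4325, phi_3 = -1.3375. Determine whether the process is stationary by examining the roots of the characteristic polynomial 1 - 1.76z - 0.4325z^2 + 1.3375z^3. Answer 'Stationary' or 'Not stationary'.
\text{Not stationary}

The AR(p) characteristic polynomial is P(z) = 1 - 1.76z - 0.4325z^2 + 1.3375z^3.
Stationarity requires all roots to lie outside the unit circle, i.e. |z| > 1 for every root.
Degree 3: look for a simple real root z0 first, then factor out (1 - z/z0) and solve the remaining quadratic.
Testing z0 = 0.8: P(0.8) = 1 + (-1.76)(0.8) + (-0.4325)(0.8)^2 + (1.3375)(0.8)^3
  = 1 + (-1.408) + (-0.2768) + (0.6848) = 0.  So z_0 = 0.8 is a root, |z_0| = 0.8.
Divide out the factor (1 - 1.25 z) = (1 - z/z0) (since 1/z0 = 1.25):
  P(z) = (1 - 1.25 z)(1 + (-0.51) z + (-1.07) z^2)
  [check: z-coef -0.51 - (1.25) = -1.76; z^2-coef -1.07 - (1.25)(-0.51) = -0.4325; z^3-coef -(1.25)(-1.07) = 1.3375.]
Remaining roots from the quadratic factor 1 + (-0.51) z + (-1.07) z^2:
  Set 1 + (-0.51) z + (-1.07) z^2 = 0, i.e. a z^2 + b z + c = 0 with a = -1.07, b = -0.51, c = 1.
  Discriminant D = b^2 - 4ac = (-0.51)^2 - 4*(-1.07)*1 = 0.2601 - (-4.28) = 4.5401.
  D >= 0, so the roots are real: z = (-b +/- sqrt(D)) / (2a) = (0.51 +/- 2.130751) / (-2.14).
    z_1 = (0.51 + 2.130751) / (-2.14) = -1.234,   |z_1| = 1.234.
    z_2 = (0.51 - 2.130751) / (-2.14) = 0.7574,   |z_2| = 0.7574.
Moduli of all roots: 0.8000, 1.2340, 0.7574.
All moduli strictly greater than 1? No.
Verdict: Not stationary.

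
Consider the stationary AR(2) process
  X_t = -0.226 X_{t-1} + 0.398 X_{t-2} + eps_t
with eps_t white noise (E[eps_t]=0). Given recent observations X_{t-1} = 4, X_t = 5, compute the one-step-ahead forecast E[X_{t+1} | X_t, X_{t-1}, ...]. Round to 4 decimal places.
E[X_{t+1} \mid \mathcal F_t] = 0.4620

For an AR(p) model X_t = c + sum_i phi_i X_{t-i} + eps_t, the
one-step-ahead conditional mean is
  E[X_{t+1} | X_t, ...] = c + sum_i phi_i X_{t+1-i}.
Substitute known values:
  E[X_{t+1} | ...] = (-0.226) * (5) + (0.398) * (4)
                   = 0.4620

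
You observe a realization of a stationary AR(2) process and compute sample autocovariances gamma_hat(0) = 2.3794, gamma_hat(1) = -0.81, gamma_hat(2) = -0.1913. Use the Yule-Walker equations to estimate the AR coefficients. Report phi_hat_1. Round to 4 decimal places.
\hat\phi_{1} = -0.4160

The Yule-Walker equations for an AR(p) process read, in matrix form,
  Gamma_p phi = r_p,   with   (Gamma_p)_{ij} = gamma(|i - j|),
                       (r_p)_i = gamma(i),   i,j = 1..p.
Substitute the sample gammas (Toeplitz matrix and right-hand side of size 2):
  Gamma_p = [[2.3794, -0.81], [-0.81, 2.3794]]
  r_p     = [-0.81, -0.1913]
Written out:
  2.3794 phi_1 - 0.81 phi_2 = -0.81
  -0.81 phi_1 + 2.3794 phi_2 = -0.1913
Solve by Cramer's rule:
  det = gamma(0)^2 - gamma(1)^2 = (2.3794)^2 - (-0.81)^2 = 5.66154436 - 0.6561 = 5.00544436
  phi_hat_1 = [gamma(1) gamma(0) - gamma(1) gamma(2)] / det = [(-0.81)(2.3794) - (-0.81)(-0.1913)] / 5.00544436 = -2.082267 / 5.00544436 = -0.416
  phi_hat_2 = [gamma(0) gamma(2) - gamma(1)^2] / det = [(2.3794)(-0.1913) - (-0.81)^2] / 5.00544436 = -1.11127922 / 5.00544436 = -0.222
So phi_hat = [-0.4160, -0.2220].
Therefore phi_hat_1 = -0.4160.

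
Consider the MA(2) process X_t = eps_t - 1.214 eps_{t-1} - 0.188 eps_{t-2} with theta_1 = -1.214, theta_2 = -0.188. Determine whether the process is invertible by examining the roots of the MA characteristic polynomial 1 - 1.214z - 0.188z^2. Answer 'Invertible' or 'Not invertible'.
\text{Not invertible}

The MA(q) characteristic polynomial is P(z) = 1 - 1.214z - 0.188z^2.
Invertibility requires all roots to lie outside the unit circle, i.e. |z| > 1 for every root.
Set 1 + (-1.214) z + (-0.188) z^2 = 0, i.e. a z^2 + b z + c = 0 with a = -0.188, b = -1.214, c = 1.
Discriminant D = b^2 - 4ac = (-1.214)^2 - 4*(-0.188)*1 = 1.473796 - (-0.752) = 2.225796.
D >= 0, so the roots are real: z = (-b +/- sqrt(D)) / (2a) = (1.214 +/- 1.49191) / (-0.376).
  z_1 = (1.214 + 1.49191) / (-0.376) = -7.1966,   |z_1| = 7.1966.
  z_2 = (1.214 - 1.49191) / (-0.376) = 0.7391,   |z_2| = 0.7391.
Moduli of all roots: 7.1966, 0.7391.
All moduli strictly greater than 1? No.
Verdict: Not invertible.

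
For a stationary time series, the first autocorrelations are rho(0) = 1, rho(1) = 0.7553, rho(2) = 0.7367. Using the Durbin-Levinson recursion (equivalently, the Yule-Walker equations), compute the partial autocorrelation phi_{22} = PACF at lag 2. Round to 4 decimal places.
\phi_{22} = 0.3870

The PACF at lag k is phi_{kk}, the last component of the solution
to the Yule-Walker system G_k phi = r_k where
  (G_k)_{ij} = rho(|i - j|), (r_k)_i = rho(i), i,j = 1..k.
Equivalently, Durbin-Levinson gives phi_{kk} iteratively:
  phi_{11} = rho(1)
  phi_{kk} = [rho(k) - sum_{j=1..k-1} phi_{k-1,j} rho(k-j)]
            / [1 - sum_{j=1..k-1} phi_{k-1,j} rho(j)],
  phi_{k,j} = phi_{k-1,j} - phi_{kk} phi_{k-1,k-j},  j = 1..k-1.
Step k = 1:
  phi_11 = rho(1) = 0.7553.
Step k = 2:
  phi_22 = [rho(2) - phi_11 rho(1)] / [1 - phi_11 rho(1)] = [0.7367 - (0.7553)(0.7553)] / [1 - (0.7553)(0.7553)]
         = 0.16622191 / 0.42952191 = 0.387.
Therefore phi_{22} = 0.3870.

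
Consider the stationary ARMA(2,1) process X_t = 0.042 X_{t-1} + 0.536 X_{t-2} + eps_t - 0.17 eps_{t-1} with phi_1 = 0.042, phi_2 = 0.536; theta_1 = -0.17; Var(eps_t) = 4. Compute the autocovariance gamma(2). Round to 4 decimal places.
\gamma(2) = 2.9873

Multiply the model equation by X_{t-k} and take expectations. With theta_0 = psi_0 = 1 and psi_j the MA(infinity) weights, this gives
  gamma(k) - sum_i phi_i gamma(k-i) = c_k,
  c_k = sigma^2 * sum_{j=k..q} theta_j psi_{j-k}   (c_k = 0 for k > q),
using gamma(-m) = gamma(m).
psi-weights needed (psi_j = theta_j + sum_i phi_i psi_{j-i}):
  psi_1 = theta_1 + phi_1 = -0.17 + (0.042) = -0.128
Right-hand sides:
  c_0 = sigma^2 (1 + theta_1 psi_1) = 4 * (1 + (-0.17)(-0.128)) = 4 * 1.02176 = 4.08704
  c_1 = sigma^2 theta_1 = 4 * (-0.17) = -0.68
  c_2 = 0
Equations for k = 0, 1, 2 (AR order 2, c_2 = 0):
  (E0) gamma(0) = phi_1 gamma(1) + phi_2 gamma(2) + c_0
  (E1) gamma(1) = phi_1 gamma(0) + phi_2 gamma(1) + c_1
  (E2) gamma(2) = phi_1 gamma(1) + phi_2 gamma(0)
From (E1): gamma(1) = A gamma(0) + B with
  A = phi_1 / (1 - phi_2) = 0.042 / 0.464 = 0.090517,   B = c_1 / (1 - phi_2) = -0.68 / 0.464 = -1.465517.
Insert (E2) into (E0): gamma(0) (1 - phi_2^2) = phi_1 (1 + phi_2) gamma(1) + c_0.
  phi_1 (1 + phi_2) = (0.042)(1.536) = 0.064512,   1 - phi_2^2 = 0.712704.
Replace gamma(1) by A gamma(0) + B and collect gamma(0):
  gamma(0) [0.712704 - (0.064512)(0.090517)] = (0.064512)(-1.465517) + 4.08704
  gamma(0) * 0.706865 = 3.992497
  gamma(0) = 3.992497 / 0.706865 = 5.648178.
  gamma(1) = A gamma(0) + B = (0.090517)(5.648178) + (-1.465517) = -0.95426.
  gamma(2) = phi_1 gamma(1) + phi_2 gamma(0) = (0.042)(-0.95426) + (0.536)(5.648178) = 2.987344.
Therefore gamma(2) = 2.9873 (to 4 decimal places).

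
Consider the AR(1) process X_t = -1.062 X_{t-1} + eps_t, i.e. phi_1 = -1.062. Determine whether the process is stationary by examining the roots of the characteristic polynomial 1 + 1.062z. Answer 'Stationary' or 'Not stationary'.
\text{Not stationary}

The AR(p) characteristic polynomial is P(z) = 1 + 1.062z.
Stationarity requires all roots to lie outside the unit circle, i.e. |z| > 1 for every root.
This is linear in z: 1 + (1.062) z = 0  =>  z = -1/(1.062) = -0.94162,  |z| = 0.94162.
Moduli of all roots: 0.9416.
All moduli strictly greater than 1? No.
Verdict: Not stationary.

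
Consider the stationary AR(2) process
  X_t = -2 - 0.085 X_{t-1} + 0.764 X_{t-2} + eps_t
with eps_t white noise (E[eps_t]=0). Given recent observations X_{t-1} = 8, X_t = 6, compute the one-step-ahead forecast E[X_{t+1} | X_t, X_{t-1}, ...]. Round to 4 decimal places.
E[X_{t+1} \mid \mathcal F_t] = 3.6020

For an AR(p) model X_t = c + sum_i phi_i X_{t-i} + eps_t, the
one-step-ahead conditional mean is
  E[X_{t+1} | X_t, ...] = c + sum_i phi_i X_{t+1-i}.
Substitute known values:
  E[X_{t+1} | ...] = -2 + (-0.085) * (6) + (0.764) * (8)
                   = 3.6020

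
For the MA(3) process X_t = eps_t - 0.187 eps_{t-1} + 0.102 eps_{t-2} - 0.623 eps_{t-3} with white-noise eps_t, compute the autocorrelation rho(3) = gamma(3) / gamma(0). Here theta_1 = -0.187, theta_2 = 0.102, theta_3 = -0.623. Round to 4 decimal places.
\rho(3) = -0.4346

For an MA(q) process with theta_0 = 1, the autocovariance is
  gamma(k) = sigma^2 * sum_{i=0..q-k} theta_i * theta_{i+k},
and rho(k) = gamma(k) / gamma(0). Sigma^2 cancels.
  numerator   = (1)*(-0.623) = -0.623.
  denominator = (1)^2 + (-0.187)^2 + (0.102)^2 + (-0.623)^2 = 1.433502.
  rho(3) = -0.623 / 1.433502 = -0.4346.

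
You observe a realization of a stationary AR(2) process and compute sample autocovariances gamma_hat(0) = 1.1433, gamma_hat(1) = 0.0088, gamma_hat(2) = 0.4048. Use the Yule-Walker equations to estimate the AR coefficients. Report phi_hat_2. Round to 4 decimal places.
\hat\phi_{2} = 0.3540

The Yule-Walker equations for an AR(p) process read, in matrix form,
  Gamma_p phi = r_p,   with   (Gamma_p)_{ij} = gamma(|i - j|),
                       (r_p)_i = gamma(i),   i,j = 1..p.
Substitute the sample gammas (Toeplitz matrix and right-hand side of size 2):
  Gamma_p = [[1.1433, 0.0088], [0.0088, 1.1433]]
  r_p     = [0.0088, 0.4048]
Written out:
  1.1433 phi_1 + 0.0088 phi_2 = 0.0088
  0.0088 phi_1 + 1.1433 phi_2 = 0.4048
Solve by Cramer's rule:
  det = gamma(0)^2 - gamma(1)^2 = (1.1433)^2 - (0.0088)^2 = 1.30713489 - 0.00007744 = 1.30705745
  phi_hat_1 = [gamma(1) gamma(0) - gamma(1) gamma(2)] / det = [(0.0088)(1.1433) - (0.0088)(0.4048)] / 1.30705745 = 0.0064988 / 1.30705745 = 0.005
  phi_hat_2 = [gamma(0) gamma(2) - gamma(1)^2] / det = [(1.1433)(0.4048) - (0.0088)^2] / 1.30705745 = 0.4627304 / 1.30705745 = 0.354
So phi_hat = [0.0050, 0.3540].
Therefore phi_hat_2 = 0.3540.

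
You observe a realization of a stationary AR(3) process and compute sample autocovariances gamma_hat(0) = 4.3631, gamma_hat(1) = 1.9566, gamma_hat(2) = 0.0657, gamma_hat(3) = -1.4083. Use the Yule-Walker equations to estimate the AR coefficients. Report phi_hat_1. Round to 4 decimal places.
\hat\phi_{1} = 0.4830

The Yule-Walker equations for an AR(p) process read, in matrix form,
  Gamma_p phi = r_p,   with   (Gamma_p)_{ij} = gamma(|i - j|),
                       (r_p)_i = gamma(i),   i,j = 1..p.
Substitute the sample gammas (Toeplitz matrix and right-hand side of size 3):
  Gamma_p = [[4.3631, 1.9566, 0.0657], [1.9566, 4.3631, 1.9566], [0.0657, 1.9566, 4.3631]]
  r_p     = [1.9566, 0.0657, -1.4083]
Written out (R1..R3):
  (R1) 4.3631 phi_1 + 1.9566 phi_2 + 0.0657 phi_3 = 1.9566
  (R2) 1.9566 phi_1 + 4.3631 phi_2 + 1.9566 phi_3 = 0.0657
  (R3) 0.0657 phi_1 + 1.9566 phi_2 + 4.3631 phi_3 = -1.4083
Gaussian elimination:
  R2 <- R2 - (1.9566/4.3631) R1 = R2 - (0.448443) R1:  3.485677 phi_2 + 1.927137 phi_3 = -0.811723
  R3 <- R3 - (0.0657/4.3631) R1 = R3 - (0.015058) R1:  1.927137 phi_2 + 4.362111 phi_3 = -1.437763
  R3 <- R3 - (1.927137/3.485677) R2 = R3 - (0.552873) R2:  3.296648 phi_3 = -0.988983
Back-substitution:
  phi_hat_3 = -0.988983 / 3.296648 = -0.299996
  phi_hat_2 = (-0.811723 - (1.927137)(-0.299996)) / 3.485677 = -0.067014
  phi_hat_1 = (1.9566 - (1.9566)(-0.067014) - (0.0657)(-0.299996)) / 4.3631 = 0.483012
So phi_hat = [0.4830, -0.0670, -0.3000].
Therefore phi_hat_1 = 0.4830.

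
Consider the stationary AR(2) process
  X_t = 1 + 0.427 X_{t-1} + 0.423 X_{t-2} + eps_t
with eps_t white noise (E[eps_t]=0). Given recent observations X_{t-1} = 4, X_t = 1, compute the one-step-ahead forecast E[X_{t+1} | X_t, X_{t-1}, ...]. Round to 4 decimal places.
E[X_{t+1} \mid \mathcal F_t] = 3.1190

For an AR(p) model X_t = c + sum_i phi_i X_{t-i} + eps_t, the
one-step-ahead conditional mean is
  E[X_{t+1} | X_t, ...] = c + sum_i phi_i X_{t+1-i}.
Substitute known values:
  E[X_{t+1} | ...] = 1 + (0.427) * (1) + (0.423) * (4)
                   = 3.1190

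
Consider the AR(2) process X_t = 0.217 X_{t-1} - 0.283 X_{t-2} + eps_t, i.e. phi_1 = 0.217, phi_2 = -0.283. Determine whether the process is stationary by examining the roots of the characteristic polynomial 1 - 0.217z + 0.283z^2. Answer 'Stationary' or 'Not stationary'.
\text{Stationary}

The AR(p) characteristic polynomial is P(z) = 1 - 0.217z + 0.283z^2.
Stationarity requires all roots to lie outside the unit circle, i.e. |z| > 1 for every root.
Set 1 + (-0.217) z + (0.283) z^2 = 0, i.e. a z^2 + b z + c = 0 with a = 0.283, b = -0.217, c = 1.
Discriminant D = b^2 - 4ac = (-0.217)^2 - 4*(0.283)*1 = 0.047089 - (1.132) = -1.084911.
D < 0, so the roots are the complex-conjugate pair z = (-b +/- i sqrt(-D)) / (2a) = 0.3834 +/- 1.8403i.
For a conjugate pair |z|^2 = z * conj(z) = (product of roots) = c/a = 1/(0.283) = 3.533569, so |z| = sqrt(3.533569) = 1.8798 for both roots.
Moduli of all roots: 1.8798, 1.8798.
All moduli strictly greater than 1? Yes.
Verdict: Stationary.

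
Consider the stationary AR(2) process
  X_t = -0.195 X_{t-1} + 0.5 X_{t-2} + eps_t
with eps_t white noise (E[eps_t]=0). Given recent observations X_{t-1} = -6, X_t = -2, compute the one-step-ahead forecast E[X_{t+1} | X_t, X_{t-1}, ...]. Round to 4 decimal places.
E[X_{t+1} \mid \mathcal F_t] = -2.6100

For an AR(p) model X_t = c + sum_i phi_i X_{t-i} + eps_t, the
one-step-ahead conditional mean is
  E[X_{t+1} | X_t, ...] = c + sum_i phi_i X_{t+1-i}.
Substitute known values:
  E[X_{t+1} | ...] = (-0.195) * (-2) + (0.5) * (-6)
                   = -2.6100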